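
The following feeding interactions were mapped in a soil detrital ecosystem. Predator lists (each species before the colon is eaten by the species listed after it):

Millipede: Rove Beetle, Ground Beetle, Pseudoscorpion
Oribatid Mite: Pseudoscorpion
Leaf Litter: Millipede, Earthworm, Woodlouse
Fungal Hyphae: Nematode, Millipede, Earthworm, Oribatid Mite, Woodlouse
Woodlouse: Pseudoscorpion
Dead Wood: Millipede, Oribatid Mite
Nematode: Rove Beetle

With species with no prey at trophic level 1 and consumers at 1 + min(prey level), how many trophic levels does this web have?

Basal resources (level 1): Fungal Hyphae, Dead Wood, Leaf Litter.
Following each consumer down to its lowest-level prey: Fungal Hyphae → Nematode → Rove Beetle (levels 1 through 3).
All prey of Rove Beetle (Nematode 2, Millipede 2) are at level 2 or above, so Rove Beetle is at level 1 + 2 = 3.
Every consumer has at least one prey at level 2 or below, so none exceeds level 3.

3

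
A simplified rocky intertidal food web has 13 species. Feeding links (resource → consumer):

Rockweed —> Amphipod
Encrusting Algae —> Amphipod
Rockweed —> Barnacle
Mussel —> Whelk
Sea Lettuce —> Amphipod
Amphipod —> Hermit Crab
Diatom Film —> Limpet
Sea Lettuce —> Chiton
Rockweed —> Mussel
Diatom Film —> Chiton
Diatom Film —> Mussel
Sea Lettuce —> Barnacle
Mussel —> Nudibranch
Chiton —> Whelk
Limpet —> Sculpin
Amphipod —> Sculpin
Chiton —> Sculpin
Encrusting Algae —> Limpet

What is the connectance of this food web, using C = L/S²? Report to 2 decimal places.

C = 0.11

The web has S = 13 species and L = 18 feeding links.
C = L / S² = 18 / 169 = 0.1065 ≈ 0.11.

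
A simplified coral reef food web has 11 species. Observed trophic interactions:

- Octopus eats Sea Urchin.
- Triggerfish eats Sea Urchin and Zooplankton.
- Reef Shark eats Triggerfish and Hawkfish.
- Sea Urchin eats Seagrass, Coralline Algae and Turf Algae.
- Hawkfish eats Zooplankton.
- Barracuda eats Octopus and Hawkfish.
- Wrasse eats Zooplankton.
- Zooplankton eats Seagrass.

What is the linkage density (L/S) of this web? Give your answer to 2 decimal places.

L/S = 1.18

There are L = 13 links among S = 11 species.
L/S = 13/11 = 1.1818 ≈ 1.18.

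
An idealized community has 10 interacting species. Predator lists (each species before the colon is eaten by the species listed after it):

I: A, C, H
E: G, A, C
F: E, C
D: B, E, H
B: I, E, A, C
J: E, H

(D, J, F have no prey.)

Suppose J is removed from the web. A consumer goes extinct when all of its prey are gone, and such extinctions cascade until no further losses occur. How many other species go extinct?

0

Remove J.
Every predator of it retains at least one other prey: E still has D, F, B; H still has D, I.
No consumer loses all prey, so no secondary extinctions occur.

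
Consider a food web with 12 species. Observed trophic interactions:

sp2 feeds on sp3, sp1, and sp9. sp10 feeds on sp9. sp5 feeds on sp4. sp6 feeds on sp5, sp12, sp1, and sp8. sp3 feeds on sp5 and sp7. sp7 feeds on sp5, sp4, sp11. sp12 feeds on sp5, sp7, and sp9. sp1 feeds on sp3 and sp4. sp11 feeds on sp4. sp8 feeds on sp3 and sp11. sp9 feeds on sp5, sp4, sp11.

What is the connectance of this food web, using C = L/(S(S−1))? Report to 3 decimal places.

C = 0.189

The web has S = 12 species and L = 25 feeding links.
C = L / (S(S−1)) = 25 / 132 = 0.1894 ≈ 0.189.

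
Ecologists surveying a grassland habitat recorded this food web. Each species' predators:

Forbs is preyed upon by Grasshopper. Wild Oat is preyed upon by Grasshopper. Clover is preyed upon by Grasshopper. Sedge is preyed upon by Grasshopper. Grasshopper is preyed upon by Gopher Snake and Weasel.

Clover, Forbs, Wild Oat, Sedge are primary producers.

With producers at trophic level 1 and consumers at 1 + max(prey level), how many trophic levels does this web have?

3

Producers (level 1): Clover, Forbs, Wild Oat, Sedge.
Clover → Grasshopper → Gopher Snake gives Gopher Snake level 3.
No species has a prey at level 3, so no species reaches level 4.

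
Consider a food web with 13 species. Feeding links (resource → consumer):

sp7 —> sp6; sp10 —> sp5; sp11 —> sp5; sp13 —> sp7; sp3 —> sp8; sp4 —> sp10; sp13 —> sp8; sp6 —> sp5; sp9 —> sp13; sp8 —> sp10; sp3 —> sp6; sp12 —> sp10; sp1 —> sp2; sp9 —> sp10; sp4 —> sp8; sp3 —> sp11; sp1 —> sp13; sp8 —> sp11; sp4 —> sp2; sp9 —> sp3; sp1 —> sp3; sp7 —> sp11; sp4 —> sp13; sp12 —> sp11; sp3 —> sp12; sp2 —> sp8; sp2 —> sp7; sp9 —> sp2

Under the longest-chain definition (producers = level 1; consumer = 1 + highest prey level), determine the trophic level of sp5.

Trophic level 5

sp9 is a producer → level 1.
sp13 eats sp9 (level 1); other prey at levels: sp1 1, sp4 1 → level 2.
sp8 eats sp13 (level 2); other prey at levels: sp4 1, sp3 2, sp2 2 → level 3.
sp11 eats sp8 (level 3); other prey at levels: sp3 2, sp12 3, sp7 3 → level 4.
sp5 eats sp11 (level 4); other prey at levels: sp6 4, sp10 4 → level 5.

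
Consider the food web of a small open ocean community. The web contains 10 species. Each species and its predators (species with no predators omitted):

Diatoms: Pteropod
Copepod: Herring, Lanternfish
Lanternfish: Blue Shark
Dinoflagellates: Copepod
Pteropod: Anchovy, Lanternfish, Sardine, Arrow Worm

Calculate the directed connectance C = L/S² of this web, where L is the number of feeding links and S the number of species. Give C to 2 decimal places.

C = 0.09

The web has S = 10 species and L = 9 feeding links.
C = L / S² = 9 / 100 = 0.0900 ≈ 0.09.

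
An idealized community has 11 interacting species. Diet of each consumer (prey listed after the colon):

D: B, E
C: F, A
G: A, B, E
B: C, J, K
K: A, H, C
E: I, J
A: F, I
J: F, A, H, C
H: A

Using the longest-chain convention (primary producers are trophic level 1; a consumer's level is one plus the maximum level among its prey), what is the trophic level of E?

Trophic level 5

F is a producer → level 1.
A eats F (level 1); other prey at levels: I 1 → level 2.
H eats A → level 3.
J eats H (level 3); other prey at levels: F 1, A 2, C 3 → level 4.
E eats J (level 4); other prey at levels: I 1 → level 5.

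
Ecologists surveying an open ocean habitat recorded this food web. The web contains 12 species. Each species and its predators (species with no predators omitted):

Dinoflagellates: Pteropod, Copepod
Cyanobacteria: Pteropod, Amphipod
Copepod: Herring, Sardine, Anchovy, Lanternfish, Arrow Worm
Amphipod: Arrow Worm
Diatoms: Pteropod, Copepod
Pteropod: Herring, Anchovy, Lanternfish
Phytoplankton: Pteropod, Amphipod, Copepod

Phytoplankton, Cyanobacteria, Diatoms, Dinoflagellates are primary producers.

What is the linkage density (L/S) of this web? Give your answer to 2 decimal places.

L/S = 1.50

There are L = 18 links among S = 12 species.
L/S = 18/12 = 1.5000 ≈ 1.50.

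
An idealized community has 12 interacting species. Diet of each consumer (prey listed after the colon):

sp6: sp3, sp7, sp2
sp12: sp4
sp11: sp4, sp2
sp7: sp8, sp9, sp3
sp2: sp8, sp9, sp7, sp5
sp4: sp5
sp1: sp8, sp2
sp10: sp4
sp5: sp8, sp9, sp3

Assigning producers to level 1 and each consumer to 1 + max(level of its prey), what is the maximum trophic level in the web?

Producers (level 1): sp8, sp9, sp3.
sp8 → sp5 → sp4 → sp10 gives sp10 level 4.
No species has a prey at level 4, so no species reaches level 5.

4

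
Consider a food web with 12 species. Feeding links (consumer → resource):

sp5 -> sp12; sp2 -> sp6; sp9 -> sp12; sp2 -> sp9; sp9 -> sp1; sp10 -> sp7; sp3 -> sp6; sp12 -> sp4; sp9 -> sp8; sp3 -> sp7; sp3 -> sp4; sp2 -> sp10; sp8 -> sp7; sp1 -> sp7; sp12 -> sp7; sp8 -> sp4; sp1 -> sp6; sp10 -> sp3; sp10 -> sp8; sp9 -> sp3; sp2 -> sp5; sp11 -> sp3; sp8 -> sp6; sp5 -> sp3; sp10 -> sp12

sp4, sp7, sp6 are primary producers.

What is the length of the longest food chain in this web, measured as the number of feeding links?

One longest chain: sp4 → sp12 → sp5 → sp2.
It has 4 species and 3 links.

3 links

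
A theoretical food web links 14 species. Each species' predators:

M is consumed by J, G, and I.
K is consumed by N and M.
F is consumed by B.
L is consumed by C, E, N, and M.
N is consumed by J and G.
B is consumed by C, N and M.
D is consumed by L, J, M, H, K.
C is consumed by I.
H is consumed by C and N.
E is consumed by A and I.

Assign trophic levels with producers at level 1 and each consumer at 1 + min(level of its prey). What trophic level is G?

D is a producer → level 1.
M eats D → level 2.
G eats M → level 3.
No prey of G is below level 2, so 3 is the minimum.

Trophic level 3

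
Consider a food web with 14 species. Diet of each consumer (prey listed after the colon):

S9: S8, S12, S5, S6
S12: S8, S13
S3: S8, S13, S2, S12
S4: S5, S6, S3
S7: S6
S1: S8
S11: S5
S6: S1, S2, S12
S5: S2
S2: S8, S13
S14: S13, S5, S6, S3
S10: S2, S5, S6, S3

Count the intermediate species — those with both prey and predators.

6

Intermediate species (has both prey and predators): S1, S2, S12, S5, S6, S3.
Count: 6.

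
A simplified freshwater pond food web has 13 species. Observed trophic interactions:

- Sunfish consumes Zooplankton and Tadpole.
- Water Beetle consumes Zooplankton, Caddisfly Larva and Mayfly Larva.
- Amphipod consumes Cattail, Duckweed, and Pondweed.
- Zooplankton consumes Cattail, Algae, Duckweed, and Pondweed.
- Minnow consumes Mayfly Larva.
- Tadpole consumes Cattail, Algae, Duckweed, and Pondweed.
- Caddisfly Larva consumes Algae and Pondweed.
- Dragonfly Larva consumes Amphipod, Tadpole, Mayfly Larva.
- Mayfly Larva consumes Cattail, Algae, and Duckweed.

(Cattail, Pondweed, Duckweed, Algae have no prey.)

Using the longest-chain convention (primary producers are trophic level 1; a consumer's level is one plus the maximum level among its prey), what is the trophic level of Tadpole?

Cattail is a producer → level 1.
Tadpole eats Cattail (level 1); other prey at levels: Pondweed 1, Duckweed 1, Algae 1 → level 2.

Trophic level 2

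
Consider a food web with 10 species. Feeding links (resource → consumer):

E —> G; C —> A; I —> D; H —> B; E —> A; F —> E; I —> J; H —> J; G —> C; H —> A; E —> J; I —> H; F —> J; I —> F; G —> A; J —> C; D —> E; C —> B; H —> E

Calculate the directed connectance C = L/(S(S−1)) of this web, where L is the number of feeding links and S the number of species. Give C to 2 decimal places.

The web has S = 10 species and L = 19 feeding links.
C = L / (S(S−1)) = 19 / 90 = 0.2111 ≈ 0.21.

C = 0.21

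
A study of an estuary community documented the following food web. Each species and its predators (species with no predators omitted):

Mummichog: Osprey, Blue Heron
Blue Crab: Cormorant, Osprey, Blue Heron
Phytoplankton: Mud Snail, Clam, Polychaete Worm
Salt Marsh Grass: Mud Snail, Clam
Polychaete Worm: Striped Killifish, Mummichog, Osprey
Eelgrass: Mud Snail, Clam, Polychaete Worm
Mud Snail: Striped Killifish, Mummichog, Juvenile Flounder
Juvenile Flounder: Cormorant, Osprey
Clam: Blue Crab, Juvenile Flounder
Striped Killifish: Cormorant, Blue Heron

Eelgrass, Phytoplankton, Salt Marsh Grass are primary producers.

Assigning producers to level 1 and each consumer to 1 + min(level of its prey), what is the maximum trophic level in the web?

Producers (level 1): Eelgrass, Phytoplankton, Salt Marsh Grass.
Following each consumer down to its lowest-level prey: Eelgrass → Mud Snail → Mummichog → Blue Heron (levels 1 through 4).
All prey of Blue Heron (Mummichog 3, Striped Killifish 3, Blue Crab 3) are at level 3 or above, so Blue Heron is at level 1 + 3 = 4.
Every consumer has at least one prey at level 3 or below, so none exceeds level 4.

4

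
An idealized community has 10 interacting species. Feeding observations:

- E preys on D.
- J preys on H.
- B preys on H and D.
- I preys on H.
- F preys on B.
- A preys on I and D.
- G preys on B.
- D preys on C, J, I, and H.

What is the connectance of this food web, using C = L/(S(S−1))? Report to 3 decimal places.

The web has S = 10 species and L = 13 feeding links.
C = L / (S(S−1)) = 13 / 90 = 0.1444 ≈ 0.144.

C = 0.144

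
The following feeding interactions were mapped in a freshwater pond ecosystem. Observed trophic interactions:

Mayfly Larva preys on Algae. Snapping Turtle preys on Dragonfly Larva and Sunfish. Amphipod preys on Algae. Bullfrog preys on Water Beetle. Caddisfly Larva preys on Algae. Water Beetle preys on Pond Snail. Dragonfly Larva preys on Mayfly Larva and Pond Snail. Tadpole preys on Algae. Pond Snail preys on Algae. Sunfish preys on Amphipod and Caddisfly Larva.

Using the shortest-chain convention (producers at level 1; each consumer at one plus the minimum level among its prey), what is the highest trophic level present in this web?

4

Producers (level 1): Algae.
Following each consumer down to its lowest-level prey: Algae → Pond Snail → Water Beetle → Bullfrog (levels 1 through 4).
All prey of Bullfrog (Water Beetle 3) are at level 3 or above, so Bullfrog is at level 1 + 3 = 4.
Every consumer has at least one prey at level 3 or below, so none exceeds level 4.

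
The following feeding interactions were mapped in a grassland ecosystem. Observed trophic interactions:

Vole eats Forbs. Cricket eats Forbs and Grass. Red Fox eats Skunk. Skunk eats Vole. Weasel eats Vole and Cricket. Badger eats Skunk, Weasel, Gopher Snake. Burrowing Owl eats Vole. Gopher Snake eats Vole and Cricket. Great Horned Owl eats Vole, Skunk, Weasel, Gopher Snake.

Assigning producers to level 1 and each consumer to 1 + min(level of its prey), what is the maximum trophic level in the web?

4

Producers (level 1): Grass, Forbs.
Following each consumer down to its lowest-level prey: Forbs → Vole → Skunk → Red Fox (levels 1 through 4).
All prey of Red Fox (Skunk 3) are at level 3 or above, so Red Fox is at level 1 + 3 = 4.
Every consumer has at least one prey at level 3 or below, so none exceeds level 4.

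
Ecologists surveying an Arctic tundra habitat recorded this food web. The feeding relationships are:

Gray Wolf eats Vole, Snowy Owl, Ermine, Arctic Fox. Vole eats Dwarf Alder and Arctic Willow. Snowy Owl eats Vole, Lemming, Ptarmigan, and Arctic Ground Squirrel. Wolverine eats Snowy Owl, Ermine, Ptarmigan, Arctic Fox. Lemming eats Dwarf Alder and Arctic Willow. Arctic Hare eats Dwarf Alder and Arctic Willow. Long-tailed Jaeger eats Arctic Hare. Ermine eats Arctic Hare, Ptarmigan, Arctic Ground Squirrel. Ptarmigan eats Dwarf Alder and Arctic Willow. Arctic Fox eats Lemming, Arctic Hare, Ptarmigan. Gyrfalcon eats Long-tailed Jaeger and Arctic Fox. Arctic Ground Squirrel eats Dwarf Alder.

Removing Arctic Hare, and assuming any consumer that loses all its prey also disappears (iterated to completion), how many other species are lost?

1

Remove Arctic Hare.
Round 1: Long-tailed Jaeger (all prey gone) → extinct.
No further losses. Total secondary extinctions: 1.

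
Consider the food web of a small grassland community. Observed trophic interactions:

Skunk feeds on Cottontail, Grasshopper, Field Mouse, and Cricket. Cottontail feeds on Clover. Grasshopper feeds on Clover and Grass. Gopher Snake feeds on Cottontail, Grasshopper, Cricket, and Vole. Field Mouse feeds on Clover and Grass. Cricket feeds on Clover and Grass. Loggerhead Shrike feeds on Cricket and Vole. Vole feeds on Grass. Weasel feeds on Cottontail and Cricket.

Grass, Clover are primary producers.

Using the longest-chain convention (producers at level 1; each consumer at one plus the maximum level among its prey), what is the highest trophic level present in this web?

Producers (level 1): Grass, Clover.
Grass → Cricket → Weasel gives Weasel level 3.
No species has a prey at level 3, so no species reaches level 4.

3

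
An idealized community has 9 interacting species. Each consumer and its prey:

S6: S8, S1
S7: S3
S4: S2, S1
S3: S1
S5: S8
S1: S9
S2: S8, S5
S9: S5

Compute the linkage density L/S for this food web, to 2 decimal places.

There are L = 11 links among S = 9 species.
L/S = 11/9 = 1.2222 ≈ 1.22.

L/S = 1.22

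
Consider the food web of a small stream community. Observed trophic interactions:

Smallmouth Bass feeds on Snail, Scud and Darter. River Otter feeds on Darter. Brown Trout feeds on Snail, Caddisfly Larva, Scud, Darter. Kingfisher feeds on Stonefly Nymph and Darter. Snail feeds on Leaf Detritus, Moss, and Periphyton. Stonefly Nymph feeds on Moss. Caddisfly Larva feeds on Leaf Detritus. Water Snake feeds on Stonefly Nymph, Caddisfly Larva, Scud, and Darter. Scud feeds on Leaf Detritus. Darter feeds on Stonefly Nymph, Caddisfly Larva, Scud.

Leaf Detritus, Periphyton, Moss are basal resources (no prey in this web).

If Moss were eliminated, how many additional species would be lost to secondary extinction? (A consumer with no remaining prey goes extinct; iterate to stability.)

1

Remove Moss.
Round 1: Stonefly Nymph (all prey gone) → extinct.
No further losses. Total secondary extinctions: 1.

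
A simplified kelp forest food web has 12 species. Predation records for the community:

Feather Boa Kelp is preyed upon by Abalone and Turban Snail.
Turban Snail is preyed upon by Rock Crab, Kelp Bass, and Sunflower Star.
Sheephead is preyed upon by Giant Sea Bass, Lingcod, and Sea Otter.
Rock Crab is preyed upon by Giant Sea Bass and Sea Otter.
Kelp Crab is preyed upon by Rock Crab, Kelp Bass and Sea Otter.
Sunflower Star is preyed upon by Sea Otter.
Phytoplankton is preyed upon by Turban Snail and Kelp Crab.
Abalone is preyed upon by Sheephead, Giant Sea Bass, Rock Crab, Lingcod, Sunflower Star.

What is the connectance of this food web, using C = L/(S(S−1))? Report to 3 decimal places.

The web has S = 12 species and L = 21 feeding links.
C = L / (S(S−1)) = 21 / 132 = 0.1591 ≈ 0.159.

C = 0.159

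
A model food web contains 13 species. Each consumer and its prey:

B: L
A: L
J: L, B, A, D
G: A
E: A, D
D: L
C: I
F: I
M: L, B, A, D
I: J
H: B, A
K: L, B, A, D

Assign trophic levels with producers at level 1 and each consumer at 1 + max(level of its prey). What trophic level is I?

L is a producer → level 1.
B eats L → level 2.
J eats B (level 2); other prey at levels: L 1, A 2, D 2 → level 3.
I eats J → level 4.

Trophic level 4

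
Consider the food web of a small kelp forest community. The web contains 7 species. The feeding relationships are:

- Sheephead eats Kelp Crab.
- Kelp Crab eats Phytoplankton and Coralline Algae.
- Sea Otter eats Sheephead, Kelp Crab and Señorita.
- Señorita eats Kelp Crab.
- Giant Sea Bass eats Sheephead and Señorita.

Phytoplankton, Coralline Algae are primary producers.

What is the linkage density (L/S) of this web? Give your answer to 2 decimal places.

There are L = 9 links among S = 7 species.
L/S = 9/7 = 1.2857 ≈ 1.29.

L/S = 1.29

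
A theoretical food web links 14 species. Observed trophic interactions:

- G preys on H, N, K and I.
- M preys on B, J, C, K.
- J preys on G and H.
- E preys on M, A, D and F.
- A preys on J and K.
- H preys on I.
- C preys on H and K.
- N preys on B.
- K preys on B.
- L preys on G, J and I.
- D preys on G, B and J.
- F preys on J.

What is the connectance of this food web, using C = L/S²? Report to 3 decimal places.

C = 0.143

The web has S = 14 species and L = 28 feeding links.
C = L / S² = 28 / 196 = 0.1429 ≈ 0.143.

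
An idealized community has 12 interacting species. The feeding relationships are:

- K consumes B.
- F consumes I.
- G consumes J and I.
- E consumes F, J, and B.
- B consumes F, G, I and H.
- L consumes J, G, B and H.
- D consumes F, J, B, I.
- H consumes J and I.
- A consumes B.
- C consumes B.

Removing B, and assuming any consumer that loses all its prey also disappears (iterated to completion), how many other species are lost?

Remove B.
Round 1: A (all prey gone), K (all prey gone), C (all prey gone) → extinct.
No further losses. Total secondary extinctions: 3.

3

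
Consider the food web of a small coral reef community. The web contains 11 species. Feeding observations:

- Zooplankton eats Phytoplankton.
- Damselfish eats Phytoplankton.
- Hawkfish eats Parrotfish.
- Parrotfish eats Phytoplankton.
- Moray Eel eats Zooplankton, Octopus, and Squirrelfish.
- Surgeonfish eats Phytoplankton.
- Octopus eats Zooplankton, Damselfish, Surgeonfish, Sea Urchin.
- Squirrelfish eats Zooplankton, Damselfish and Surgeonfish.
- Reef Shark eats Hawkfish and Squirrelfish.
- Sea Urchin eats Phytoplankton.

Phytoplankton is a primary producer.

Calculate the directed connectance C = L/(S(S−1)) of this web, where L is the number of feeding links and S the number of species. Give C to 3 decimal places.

C = 0.164

The web has S = 11 species and L = 18 feeding links.
C = L / (S(S−1)) = 18 / 110 = 0.1636 ≈ 0.164.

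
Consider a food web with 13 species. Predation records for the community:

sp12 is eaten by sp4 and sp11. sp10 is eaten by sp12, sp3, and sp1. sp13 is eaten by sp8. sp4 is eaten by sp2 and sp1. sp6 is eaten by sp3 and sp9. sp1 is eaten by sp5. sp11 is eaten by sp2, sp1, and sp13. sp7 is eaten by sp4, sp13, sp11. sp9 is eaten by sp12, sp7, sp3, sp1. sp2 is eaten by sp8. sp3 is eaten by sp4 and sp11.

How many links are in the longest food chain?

One longest chain: sp6 → sp9 → sp12 → sp4 → sp1 → sp5.
It has 6 species and 5 links.

5 links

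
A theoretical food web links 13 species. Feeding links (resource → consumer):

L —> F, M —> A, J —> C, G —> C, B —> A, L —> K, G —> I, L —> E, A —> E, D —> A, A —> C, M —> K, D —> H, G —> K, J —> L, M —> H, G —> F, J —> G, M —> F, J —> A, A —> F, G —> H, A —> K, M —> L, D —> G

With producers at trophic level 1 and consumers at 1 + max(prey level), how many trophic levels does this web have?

Producers (level 1): M, D, B, J.
D → G → F gives F level 3.
No species has a prey at level 3, so no species reaches level 4.

3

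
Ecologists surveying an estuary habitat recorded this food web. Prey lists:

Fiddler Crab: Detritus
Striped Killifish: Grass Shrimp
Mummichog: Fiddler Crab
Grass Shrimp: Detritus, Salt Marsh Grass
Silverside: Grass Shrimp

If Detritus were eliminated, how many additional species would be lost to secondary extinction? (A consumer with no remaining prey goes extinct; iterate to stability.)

2

Remove Detritus.
Round 1: Fiddler Crab (all prey gone) → extinct.
Round 2: Mummichog (all prey gone) → extinct.
No further losses. Total secondary extinctions: 2.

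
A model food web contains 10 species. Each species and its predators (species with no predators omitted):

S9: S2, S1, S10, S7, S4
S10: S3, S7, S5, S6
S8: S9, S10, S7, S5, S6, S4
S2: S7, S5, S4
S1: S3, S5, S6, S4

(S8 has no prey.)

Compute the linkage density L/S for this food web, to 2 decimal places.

L/S = 2.20

There are L = 22 links among S = 10 species.
L/S = 22/10 = 2.2000 ≈ 2.20.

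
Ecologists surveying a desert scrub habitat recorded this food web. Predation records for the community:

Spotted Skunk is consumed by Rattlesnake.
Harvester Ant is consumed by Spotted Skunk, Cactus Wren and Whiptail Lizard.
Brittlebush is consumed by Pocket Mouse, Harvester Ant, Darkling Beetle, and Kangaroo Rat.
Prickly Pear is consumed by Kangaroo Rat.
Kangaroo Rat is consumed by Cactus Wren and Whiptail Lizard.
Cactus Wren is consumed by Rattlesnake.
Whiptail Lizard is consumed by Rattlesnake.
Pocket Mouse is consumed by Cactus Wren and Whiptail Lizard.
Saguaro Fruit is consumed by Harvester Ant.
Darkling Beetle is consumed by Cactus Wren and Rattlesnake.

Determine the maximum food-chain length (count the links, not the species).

One longest chain: Brittlebush → Harvester Ant → Cactus Wren → Rattlesnake.
It has 4 species and 3 links.

3 links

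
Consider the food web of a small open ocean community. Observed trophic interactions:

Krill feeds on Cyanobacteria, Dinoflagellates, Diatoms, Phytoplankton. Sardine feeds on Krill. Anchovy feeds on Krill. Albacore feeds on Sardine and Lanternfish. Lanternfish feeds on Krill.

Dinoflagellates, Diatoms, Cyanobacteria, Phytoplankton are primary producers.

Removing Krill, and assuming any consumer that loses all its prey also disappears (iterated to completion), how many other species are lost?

Remove Krill.
Round 1: Anchovy (all prey gone), Lanternfish (all prey gone), Sardine (all prey gone) → extinct.
Round 2: Albacore (all prey gone) → extinct.
No further losses. Total secondary extinctions: 4.

4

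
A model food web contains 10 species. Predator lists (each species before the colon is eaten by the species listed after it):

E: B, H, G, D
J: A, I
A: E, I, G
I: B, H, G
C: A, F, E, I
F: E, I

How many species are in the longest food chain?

4 species

One longest chain: J → A → E → B.
It has 4 species and 3 links.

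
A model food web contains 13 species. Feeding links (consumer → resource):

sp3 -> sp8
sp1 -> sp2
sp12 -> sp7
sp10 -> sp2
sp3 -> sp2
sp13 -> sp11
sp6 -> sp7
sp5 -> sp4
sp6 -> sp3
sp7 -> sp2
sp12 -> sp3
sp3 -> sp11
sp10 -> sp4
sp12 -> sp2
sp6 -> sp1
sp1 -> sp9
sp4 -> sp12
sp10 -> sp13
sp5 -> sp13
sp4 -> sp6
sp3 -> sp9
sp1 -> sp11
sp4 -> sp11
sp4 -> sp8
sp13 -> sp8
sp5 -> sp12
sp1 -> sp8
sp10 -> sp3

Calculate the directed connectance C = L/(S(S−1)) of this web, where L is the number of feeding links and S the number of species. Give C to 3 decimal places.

The web has S = 13 species and L = 28 feeding links.
C = L / (S(S−1)) = 28 / 156 = 0.1795 ≈ 0.179.

C = 0.179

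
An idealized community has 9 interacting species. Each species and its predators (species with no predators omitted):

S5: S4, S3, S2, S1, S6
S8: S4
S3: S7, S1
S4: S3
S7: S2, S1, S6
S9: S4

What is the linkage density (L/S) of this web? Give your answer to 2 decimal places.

There are L = 13 links among S = 9 species.
L/S = 13/9 = 1.4444 ≈ 1.44.

L/S = 1.44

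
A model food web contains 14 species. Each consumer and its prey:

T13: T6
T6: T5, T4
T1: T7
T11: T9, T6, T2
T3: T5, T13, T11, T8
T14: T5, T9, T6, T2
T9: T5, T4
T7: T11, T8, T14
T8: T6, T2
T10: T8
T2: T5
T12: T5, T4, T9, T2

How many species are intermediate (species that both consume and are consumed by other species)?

8

Intermediate species (has both prey and predators): T9, T6, T2, T13, T11, T8, T14, T7.
Count: 8.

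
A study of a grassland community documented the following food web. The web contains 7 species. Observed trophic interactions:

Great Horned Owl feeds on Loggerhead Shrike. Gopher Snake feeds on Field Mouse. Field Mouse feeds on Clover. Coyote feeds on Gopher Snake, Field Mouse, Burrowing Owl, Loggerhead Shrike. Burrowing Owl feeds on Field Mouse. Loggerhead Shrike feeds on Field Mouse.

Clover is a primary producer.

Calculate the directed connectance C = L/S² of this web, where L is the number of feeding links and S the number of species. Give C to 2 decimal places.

C = 0.18

The web has S = 7 species and L = 9 feeding links.
C = L / S² = 9 / 49 = 0.1837 ≈ 0.18.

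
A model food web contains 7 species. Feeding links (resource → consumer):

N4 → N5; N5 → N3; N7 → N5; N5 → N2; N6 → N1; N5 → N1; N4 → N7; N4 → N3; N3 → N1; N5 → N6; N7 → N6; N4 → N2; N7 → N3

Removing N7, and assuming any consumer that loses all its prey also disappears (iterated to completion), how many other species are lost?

Remove N7.
Every predator of it retains at least one other prey: N5 still has N4; N3 still has N4, N5; N6 still has N5.
No consumer loses all prey, so no secondary extinctions occur.

0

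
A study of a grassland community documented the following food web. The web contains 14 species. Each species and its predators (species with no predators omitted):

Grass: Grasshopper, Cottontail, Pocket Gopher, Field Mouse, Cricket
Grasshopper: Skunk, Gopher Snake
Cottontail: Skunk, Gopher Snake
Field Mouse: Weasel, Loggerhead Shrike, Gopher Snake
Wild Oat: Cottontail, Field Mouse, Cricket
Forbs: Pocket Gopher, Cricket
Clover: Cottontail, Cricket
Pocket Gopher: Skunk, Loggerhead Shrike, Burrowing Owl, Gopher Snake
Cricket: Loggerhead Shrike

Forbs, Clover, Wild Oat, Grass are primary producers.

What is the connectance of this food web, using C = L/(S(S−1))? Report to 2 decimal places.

The web has S = 14 species and L = 24 feeding links.
C = L / (S(S−1)) = 24 / 182 = 0.1319 ≈ 0.13.

C = 0.13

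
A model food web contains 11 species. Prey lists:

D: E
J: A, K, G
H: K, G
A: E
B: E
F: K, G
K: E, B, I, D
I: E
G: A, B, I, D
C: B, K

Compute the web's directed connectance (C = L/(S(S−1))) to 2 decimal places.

The web has S = 11 species and L = 21 feeding links.
C = L / (S(S−1)) = 21 / 110 = 0.1909 ≈ 0.19.

C = 0.19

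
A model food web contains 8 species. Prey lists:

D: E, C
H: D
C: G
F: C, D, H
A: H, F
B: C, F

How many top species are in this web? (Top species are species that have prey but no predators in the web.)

2

Top species (has prey, but nothing eats it): B, A.
Count: 2.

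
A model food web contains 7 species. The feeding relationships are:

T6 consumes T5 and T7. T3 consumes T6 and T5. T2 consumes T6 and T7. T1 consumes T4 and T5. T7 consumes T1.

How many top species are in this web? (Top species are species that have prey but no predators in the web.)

2

Top species (has prey, but nothing eats it): T3, T2.
Count: 2.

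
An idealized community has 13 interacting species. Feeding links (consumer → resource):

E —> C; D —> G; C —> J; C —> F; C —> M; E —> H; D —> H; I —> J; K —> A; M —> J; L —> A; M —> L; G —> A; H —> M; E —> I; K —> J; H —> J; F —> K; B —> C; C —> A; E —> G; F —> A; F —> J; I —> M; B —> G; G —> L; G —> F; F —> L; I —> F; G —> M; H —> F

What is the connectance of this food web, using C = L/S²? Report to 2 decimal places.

C = 0.18

The web has S = 13 species and L = 31 feeding links.
C = L / S² = 31 / 169 = 0.1834 ≈ 0.18.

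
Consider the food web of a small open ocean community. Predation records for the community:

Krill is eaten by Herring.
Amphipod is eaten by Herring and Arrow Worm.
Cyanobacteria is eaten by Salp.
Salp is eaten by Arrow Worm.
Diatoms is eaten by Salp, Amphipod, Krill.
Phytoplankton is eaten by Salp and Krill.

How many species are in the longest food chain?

3 species

One longest chain: Phytoplankton → Krill → Herring.
It has 3 species and 2 links.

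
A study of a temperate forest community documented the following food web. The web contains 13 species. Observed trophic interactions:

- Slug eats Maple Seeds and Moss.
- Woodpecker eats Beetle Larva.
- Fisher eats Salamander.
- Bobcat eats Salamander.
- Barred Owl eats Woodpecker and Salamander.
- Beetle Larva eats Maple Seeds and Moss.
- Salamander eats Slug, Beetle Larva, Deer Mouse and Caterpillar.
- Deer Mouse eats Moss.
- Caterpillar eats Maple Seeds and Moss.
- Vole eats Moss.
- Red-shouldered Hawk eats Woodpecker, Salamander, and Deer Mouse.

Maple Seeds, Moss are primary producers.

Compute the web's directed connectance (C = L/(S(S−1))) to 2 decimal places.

C = 0.13

The web has S = 13 species and L = 20 feeding links.
C = L / (S(S−1)) = 20 / 156 = 0.1282 ≈ 0.13.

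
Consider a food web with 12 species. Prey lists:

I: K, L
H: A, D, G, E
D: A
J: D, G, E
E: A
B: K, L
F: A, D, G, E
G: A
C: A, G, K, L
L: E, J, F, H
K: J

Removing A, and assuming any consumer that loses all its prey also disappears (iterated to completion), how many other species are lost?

11

Remove A.
Round 1: D (all prey gone), G (all prey gone), E (all prey gone) → extinct.
Round 2: J (all prey gone), F (all prey gone), H (all prey gone) → extinct.
Round 3: K (all prey gone), L (all prey gone) → extinct.
Round 4: B (all prey gone), C (all prey gone), I (all prey gone) → extinct.
No further losses. Total secondary extinctions: 11.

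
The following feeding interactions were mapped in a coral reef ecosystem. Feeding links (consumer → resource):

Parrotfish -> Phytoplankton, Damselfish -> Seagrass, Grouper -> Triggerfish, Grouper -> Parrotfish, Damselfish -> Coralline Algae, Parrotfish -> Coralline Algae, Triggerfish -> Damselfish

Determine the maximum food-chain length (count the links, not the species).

3 links

One longest chain: Seagrass → Damselfish → Triggerfish → Grouper.
It has 4 species and 3 links.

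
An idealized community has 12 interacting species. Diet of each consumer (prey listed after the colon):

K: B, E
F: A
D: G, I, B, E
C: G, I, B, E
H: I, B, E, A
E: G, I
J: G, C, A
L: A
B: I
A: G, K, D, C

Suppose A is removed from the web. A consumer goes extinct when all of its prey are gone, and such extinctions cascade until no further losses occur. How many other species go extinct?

2

Remove A.
Round 1: F (all prey gone), L (all prey gone) → extinct.
No further losses. Total secondary extinctions: 2.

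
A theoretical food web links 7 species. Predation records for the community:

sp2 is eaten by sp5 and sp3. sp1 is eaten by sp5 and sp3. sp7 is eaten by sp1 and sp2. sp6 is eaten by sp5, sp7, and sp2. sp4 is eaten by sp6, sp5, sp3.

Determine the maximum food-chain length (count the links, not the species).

4 links

One longest chain: sp4 → sp6 → sp7 → sp2 → sp5.
It has 5 species and 4 links.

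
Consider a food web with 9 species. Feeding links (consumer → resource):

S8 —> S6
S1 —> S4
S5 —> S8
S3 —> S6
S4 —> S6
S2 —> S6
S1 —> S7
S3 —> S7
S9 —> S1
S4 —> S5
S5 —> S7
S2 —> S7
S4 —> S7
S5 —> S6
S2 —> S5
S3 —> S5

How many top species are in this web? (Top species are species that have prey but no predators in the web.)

Top species (has prey, but nothing eats it): S2, S3, S9.
Count: 3.

3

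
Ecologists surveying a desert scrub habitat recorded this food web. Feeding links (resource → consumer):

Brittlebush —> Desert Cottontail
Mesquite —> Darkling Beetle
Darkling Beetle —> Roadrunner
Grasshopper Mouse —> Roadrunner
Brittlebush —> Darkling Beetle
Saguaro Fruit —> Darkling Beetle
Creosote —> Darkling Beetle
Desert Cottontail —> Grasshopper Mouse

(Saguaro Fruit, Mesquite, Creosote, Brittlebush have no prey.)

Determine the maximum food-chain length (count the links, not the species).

One longest chain: Brittlebush → Desert Cottontail → Grasshopper Mouse → Roadrunner.
It has 4 species and 3 links.

3 links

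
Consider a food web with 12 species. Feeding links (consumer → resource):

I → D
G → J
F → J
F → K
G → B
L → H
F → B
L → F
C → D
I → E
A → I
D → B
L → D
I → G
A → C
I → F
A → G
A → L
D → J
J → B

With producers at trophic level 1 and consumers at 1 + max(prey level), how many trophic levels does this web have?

5

Producers (level 1): E, B, H, K.
B → J → D → C → A gives A level 5.
No species has a prey at level 5, so no species reaches level 6.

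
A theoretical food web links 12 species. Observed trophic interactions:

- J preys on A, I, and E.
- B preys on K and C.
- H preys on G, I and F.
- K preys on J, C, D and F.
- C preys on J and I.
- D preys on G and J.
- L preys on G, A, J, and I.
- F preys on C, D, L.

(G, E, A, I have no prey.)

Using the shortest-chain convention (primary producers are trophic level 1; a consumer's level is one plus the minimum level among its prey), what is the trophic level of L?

G is a producer → level 1.
L eats G → level 2.

Trophic level 2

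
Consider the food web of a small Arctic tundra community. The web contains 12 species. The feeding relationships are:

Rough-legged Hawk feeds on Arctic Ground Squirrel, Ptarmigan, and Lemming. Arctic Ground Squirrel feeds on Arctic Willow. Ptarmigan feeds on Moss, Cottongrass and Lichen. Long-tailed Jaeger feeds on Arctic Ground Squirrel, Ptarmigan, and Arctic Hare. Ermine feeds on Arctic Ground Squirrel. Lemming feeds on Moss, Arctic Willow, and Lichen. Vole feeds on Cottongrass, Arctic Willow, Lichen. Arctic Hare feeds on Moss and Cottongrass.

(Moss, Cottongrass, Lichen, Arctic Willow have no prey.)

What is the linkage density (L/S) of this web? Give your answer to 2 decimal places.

L/S = 1.58

There are L = 19 links among S = 12 species.
L/S = 19/12 = 1.5833 ≈ 1.58.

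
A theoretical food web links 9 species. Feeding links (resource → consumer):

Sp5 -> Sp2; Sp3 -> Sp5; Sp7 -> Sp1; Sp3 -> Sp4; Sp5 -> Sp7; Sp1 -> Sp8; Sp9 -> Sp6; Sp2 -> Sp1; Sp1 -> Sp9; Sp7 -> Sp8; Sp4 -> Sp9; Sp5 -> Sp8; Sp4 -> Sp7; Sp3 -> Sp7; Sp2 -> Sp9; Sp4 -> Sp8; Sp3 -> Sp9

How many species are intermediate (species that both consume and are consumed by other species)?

6

Intermediate species (has both prey and predators): Sp4, Sp5, Sp7, Sp2, Sp1, Sp9.
Count: 6.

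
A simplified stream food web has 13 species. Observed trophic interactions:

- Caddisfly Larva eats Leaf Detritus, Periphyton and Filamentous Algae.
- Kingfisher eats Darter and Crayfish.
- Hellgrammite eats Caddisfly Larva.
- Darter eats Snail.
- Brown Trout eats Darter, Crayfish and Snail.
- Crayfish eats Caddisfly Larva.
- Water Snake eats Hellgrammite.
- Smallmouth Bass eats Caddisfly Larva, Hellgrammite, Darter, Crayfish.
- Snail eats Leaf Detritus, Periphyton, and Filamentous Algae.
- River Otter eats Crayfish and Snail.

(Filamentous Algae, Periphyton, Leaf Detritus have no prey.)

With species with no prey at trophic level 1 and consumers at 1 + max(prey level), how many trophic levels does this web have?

4

Basal resources (level 1): Filamentous Algae, Periphyton, Leaf Detritus.
Filamentous Algae → Snail → Darter → Smallmouth Bass gives Smallmouth Bass level 4.
No species has a prey at level 4, so no species reaches level 5.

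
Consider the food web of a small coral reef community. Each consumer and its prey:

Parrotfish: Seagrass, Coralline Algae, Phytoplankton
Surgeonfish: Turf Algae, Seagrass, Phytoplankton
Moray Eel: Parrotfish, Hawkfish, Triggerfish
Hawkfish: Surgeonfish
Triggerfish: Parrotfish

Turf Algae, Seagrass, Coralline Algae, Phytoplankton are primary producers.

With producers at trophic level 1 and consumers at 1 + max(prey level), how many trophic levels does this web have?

4

Producers (level 1): Turf Algae, Seagrass, Coralline Algae, Phytoplankton.
Turf Algae → Surgeonfish → Hawkfish → Moray Eel gives Moray Eel level 4.
No species has a prey at level 4, so no species reaches level 5.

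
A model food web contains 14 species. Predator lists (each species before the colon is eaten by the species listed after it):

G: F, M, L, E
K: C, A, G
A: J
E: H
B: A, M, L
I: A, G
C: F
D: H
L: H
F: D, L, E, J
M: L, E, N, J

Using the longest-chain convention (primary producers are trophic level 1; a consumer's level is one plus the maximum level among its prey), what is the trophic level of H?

K is a producer → level 1.
C eats K → level 2.
F eats C (level 2); other prey at levels: G 2 → level 3.
D eats F → level 4.
H eats D (level 4); other prey at levels: L 4, E 4 → level 5.

Trophic level 5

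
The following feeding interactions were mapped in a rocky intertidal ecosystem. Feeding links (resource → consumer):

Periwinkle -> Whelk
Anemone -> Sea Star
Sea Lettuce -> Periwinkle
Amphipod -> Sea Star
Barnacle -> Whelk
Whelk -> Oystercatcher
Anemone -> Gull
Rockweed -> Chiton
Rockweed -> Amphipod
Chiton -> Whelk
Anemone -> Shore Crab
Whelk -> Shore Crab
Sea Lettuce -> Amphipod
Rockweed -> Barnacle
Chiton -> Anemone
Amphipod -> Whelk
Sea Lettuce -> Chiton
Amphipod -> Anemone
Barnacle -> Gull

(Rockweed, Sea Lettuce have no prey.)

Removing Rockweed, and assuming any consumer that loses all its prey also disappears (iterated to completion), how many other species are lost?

Remove Rockweed.
Round 1: Barnacle (all prey gone) → extinct.
No further losses. Total secondary extinctions: 1.

1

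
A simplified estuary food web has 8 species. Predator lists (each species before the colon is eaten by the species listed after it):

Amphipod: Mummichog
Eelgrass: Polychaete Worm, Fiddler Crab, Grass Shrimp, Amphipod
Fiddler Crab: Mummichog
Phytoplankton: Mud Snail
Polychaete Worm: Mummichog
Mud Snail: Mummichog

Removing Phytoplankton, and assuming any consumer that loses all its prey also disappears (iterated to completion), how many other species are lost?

Remove Phytoplankton.
Round 1: Mud Snail (all prey gone) → extinct.
No further losses. Total secondary extinctions: 1.

1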